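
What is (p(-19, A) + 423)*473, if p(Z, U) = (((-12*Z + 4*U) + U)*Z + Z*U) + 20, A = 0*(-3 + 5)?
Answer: -1839497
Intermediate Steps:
A = 0 (A = 0*2 = 0)
p(Z, U) = 20 + U*Z + Z*(-12*Z + 5*U) (p(Z, U) = ((-12*Z + 5*U)*Z + U*Z) + 20 = (Z*(-12*Z + 5*U) + U*Z) + 20 = (U*Z + Z*(-12*Z + 5*U)) + 20 = 20 + U*Z + Z*(-12*Z + 5*U))
(p(-19, A) + 423)*473 = ((20 - 12*(-19)**2 + 6*0*(-19)) + 423)*473 = ((20 - 12*361 + 0) + 423)*473 = ((20 - 4332 + 0) + 423)*473 = (-4312 + 423)*473 = -3889*473 = -1839497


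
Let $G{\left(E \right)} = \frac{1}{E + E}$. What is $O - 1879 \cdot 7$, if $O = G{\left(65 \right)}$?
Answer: $- \frac{1709889}{130} \approx -13153.0$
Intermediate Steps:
$G{\left(E \right)} = \frac{1}{2 E}$
$O = \frac{1}{130}$ ($O = \frac{1}{2 \cdot 65} = \frac{1}{2} \cdot \frac{1}{65} = \frac{1}{130} \approx 0.0076923$)
$O - 1879 \cdot 7 = \frac{1}{130} - 1879 \cdot 7 = \frac{1}{130} - 13153 = - \frac{1709889}{130}$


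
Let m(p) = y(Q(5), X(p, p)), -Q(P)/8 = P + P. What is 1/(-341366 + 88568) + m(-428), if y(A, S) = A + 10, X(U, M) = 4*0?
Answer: -17695861/252798 ≈ -70.000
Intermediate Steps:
X(U, M) = 0
Q(P) = -16*P (Q(P) = -8*(P + P) = -16*P)
y(A, S) = 10 + A
m(p) = -70 (m(p) = 10 - 16*5 = 10 - 80 = -70)
1/(-341366 + 88568) + m(-428) = 1/(-341366 + 88568) - 70 = 1/(-252798) - 70 = -1/252798 - 70 = -17695861/252798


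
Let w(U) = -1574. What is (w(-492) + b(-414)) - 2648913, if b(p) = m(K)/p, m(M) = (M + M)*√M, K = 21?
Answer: -2650487 - 7*√21/69 ≈ -2.6505e+6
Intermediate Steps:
m(M) = 2*M^(3/2) (m(M) = (2*M)*√M = 2*M^(3/2))
b(p) = 42*√21/p (b(p) = (2*21^(3/2))/p = (2*(21*√21))/p = (42*√21)/p = 42*√21/p)
(w(-492) + b(-414)) - 2648913 = (-1574 + 42*√21/(-414)) - 2648913 = (-1574 + 42*√21*(-1/414)) - 2648913 = (-1574 - 7*√21/69) - 2648913 = -2650487 - 7*√21/69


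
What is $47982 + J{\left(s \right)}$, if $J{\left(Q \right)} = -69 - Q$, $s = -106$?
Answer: $48019$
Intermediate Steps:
$47982 + J{\left(s \right)} = 47982 - -37 = 47982 + \left(-69 + 106\right) = 47982 + 37 = 48019$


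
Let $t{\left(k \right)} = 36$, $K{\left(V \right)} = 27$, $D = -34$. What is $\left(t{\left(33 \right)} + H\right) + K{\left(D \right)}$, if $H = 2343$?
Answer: $2406$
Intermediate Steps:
$\left(t{\left(33 \right)} + H\right) + K{\left(D \right)} = \left(36 + 2343\right) + 27 = 2379 + 27 = 2406$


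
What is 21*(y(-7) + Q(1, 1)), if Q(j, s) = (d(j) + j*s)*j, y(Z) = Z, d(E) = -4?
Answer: -210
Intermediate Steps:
Q(j, s) = j*(-4 + j*s) (Q(j, s) = (-4 + j*s)*j = j*(-4 + j*s))
21*(y(-7) + Q(1, 1)) = 21*(-7 + 1*(-4 + 1*1)) = 21*(-7 + 1*(-4 + 1)) = 21*(-7 + 1*(-3)) = 21*(-7 - 3) = 21*(-10) = -210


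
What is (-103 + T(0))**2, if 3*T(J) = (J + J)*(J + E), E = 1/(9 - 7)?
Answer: 10609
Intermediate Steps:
E = 1/2 ≈ 0.50000
T(J) = 2*J*(1/2 + J)/3 (T(J) = ((J + J)*(J + 1/2))/3 = ((2*J)*(1/2 + J))/3 = (2*J*(1/2 + J))/3 = 2*J*(1/2 + J)/3)
(-103 + T(0))**2 = (-103 + (1/3)*0*(1 + 2*0))**2 = (-103 + (1/3)*0*(1 + 0))**2 = (-103 + (1/3)*0*1)**2 = (-103 + 0)**2 = (-103)**2 = 10609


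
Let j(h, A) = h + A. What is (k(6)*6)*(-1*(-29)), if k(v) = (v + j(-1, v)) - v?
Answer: 870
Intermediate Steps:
j(h, A) = A + h
k(v) = -1 + v (k(v) = (v + (v - 1)) - v = (v + (-1 + v)) - v = (-1 + 2*v) - v = -1 + v)
(k(6)*6)*(-1*(-29)) = ((-1 + 6)*6)*(-1*(-29)) = (5*6)*29 = 30*29 = 870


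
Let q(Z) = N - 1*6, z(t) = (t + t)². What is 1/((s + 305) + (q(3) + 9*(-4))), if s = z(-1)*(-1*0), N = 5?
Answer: 1/268 ≈ 0.0037313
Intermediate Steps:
z(t) = 4*t² (z(t) = (2*t)² = 4*t²)
q(Z) = -1 (q(Z) = 5 - 1*6 = 5 - 6 = -1)
s = 0 (s = (4*(-1)²)*(-1*0) = (4*1)*0 = 4*0 = 0)
1/((s + 305) + (q(3) + 9*(-4))) = 1/((0 + 305) + (-1 + 9*(-4))) = 1/(305 + (-1 - 36)) = 1/(305 - 37) = 1/268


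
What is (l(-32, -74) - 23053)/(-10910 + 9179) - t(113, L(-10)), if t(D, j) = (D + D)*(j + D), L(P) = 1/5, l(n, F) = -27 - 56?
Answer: -73768972/2885 ≈ -25570.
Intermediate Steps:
l(n, F) = -83
L(P) = ⅕ (L(P) = 1*(⅕) = ⅕)
t(D, j) = 2*D*(D + j) (t(D, j) = (2*D)*(D + j) = 2*D*(D + j))
(l(-32, -74) - 23053)/(-10910 + 9179) - t(113, L(-10)) = (-83 - 23053)/(-10910 + 9179) - 2*113*(113 + ⅕) = -23136/(-1731) - 2*113*566/5 = -23136*(-1/1731) - 1*127916/5 = 7712/577 - 127916/5 = -73768972/2885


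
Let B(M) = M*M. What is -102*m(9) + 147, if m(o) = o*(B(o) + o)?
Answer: -82473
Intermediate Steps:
B(M) = M**2
m(o) = o*(o + o**2) (m(o) = o*(o**2 + o) = o*(o + o**2))
-102*m(9) + 147 = -102*9**2*(1 + 9) + 147 = -8262*10 + 147 = -102*810 + 147 = -82620 + 147 = -82473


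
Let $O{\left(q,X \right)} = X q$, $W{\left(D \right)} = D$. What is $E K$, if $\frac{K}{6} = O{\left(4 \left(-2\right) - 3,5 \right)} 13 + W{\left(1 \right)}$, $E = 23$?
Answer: $-98532$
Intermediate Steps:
$K = -4284$ ($K = 6 \left(5 \left(4 \left(-2\right) - 3\right) 13 + 1\right) = 6 \left(5 \left(-8 - 3\right) 13 + 1\right) = 6 \left(5 \left(-11\right) 13 + 1\right) = 6 \left(\left(-55\right) 13 + 1\right) = 6 \left(-715 + 1\right) = 6 \left(-714\right) = -4284$)
$E K = 23 \left(-4284\right) = -98532$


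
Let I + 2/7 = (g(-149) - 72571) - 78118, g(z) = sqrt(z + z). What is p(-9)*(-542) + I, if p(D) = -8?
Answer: -1024473/7 + I*sqrt(298) ≈ -1.4635e+5 + 17.263*I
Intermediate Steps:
g(z) = sqrt(2)*sqrt(z) (g(z) = sqrt(2*z) = sqrt(2)*sqrt(z))
I = -1054825/7 + I*sqrt(298) (I = -2/7 + ((sqrt(2)*sqrt(-149) - 72571) - 78118) = -2/7 + ((sqrt(2)*(I*sqrt(149)) - 72571) - 78118) = -2/7 + ((I*sqrt(298) - 72571) - 78118) = -2/7 + ((-72571 + I*sqrt(298)) - 78118) = -2/7 + (-150689 + I*sqrt(298)) = -1054825/7 + I*sqrt(298) ≈ -1.5069e+5 + 17.263*I)
p(-9)*(-542) + I = -8*(-542) + (-1054825/7 + I*sqrt(298)) = 4336 + (-1054825/7 + I*sqrt(298)) = -1024473/7 + I*sqrt(298)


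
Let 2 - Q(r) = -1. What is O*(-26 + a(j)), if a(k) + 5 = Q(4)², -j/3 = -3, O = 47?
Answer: -1034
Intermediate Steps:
Q(r) = 3 (Q(r) = 2 - 1*(-1) = 2 + 1 = 3)
j = 9 (j = -3*(-3) = 9)
a(k) = 4 (a(k) = -5 + 3² = -5 + 9 = 4)
O*(-26 + a(j)) = 47*(-26 + 4) = 47*(-22) = -1034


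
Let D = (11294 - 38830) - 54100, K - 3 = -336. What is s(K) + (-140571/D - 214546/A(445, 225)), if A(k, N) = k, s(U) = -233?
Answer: -8638850607/12109340 ≈ -713.40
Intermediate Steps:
K = -333 (K = 3 - 336 = -333)
D = -81636 (D = -27536 - 54100 = -81636)
s(K) + (-140571/D - 214546/A(445, 225)) = -233 + (-140571/(-81636) - 214546/445) = -233 + (-140571*(-1/81636) - 214546*1/445) = -233 + (46857/27212 - 214546/445) = -233 - 5817374387/12109340 = -8638850607/12109340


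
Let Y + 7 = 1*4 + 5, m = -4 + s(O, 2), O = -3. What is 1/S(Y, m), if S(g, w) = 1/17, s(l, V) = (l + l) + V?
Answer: 17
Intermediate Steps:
s(l, V) = V + 2*l (s(l, V) = 2*l + V = V + 2*l)
m = -8 (m = -4 + (2 + 2*(-3)) = -4 + (2 - 6) = -4 - 4 = -8)
Y = 2 (Y = -7 + (1*4 + 5) = -7 + (4 + 5) = -7 + 9 = 2)
S(g, w) = 1/17
1/S(Y, m) = 1/(1/17) = 17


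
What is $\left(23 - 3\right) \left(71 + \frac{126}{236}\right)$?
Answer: $\frac{84410}{59} \approx 1430.7$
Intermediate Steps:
$\left(23 - 3\right) \left(71 + \frac{126}{236}\right) = 20 \left(71 + 126 \cdot \frac{1}{236}\right) = 20 \left(71 + \frac{63}{118}\right) = 20 \cdot \frac{8441}{118} = \frac{84410}{59}$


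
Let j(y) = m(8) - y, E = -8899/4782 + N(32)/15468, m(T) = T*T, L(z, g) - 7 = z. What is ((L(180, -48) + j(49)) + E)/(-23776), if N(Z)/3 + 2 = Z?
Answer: -616846325/73277608224 ≈ -0.0084179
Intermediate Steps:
N(Z) = -6 + 3*Z
L(z, g) = 7 + z
m(T) = T²
E = -5717473/3081999 (E = -8899/4782 + (-6 + 3*32)/15468 = -8899*1/4782 + (-6 + 96)*(1/15468) = -8899/4782 + 90*(1/15468) = -8899/4782 + 15/2578 = -5717473/3081999 ≈ -1.8551)
j(y) = 64 - y (j(y) = 8² - y = 64 - y)
((L(180, -48) + j(49)) + E)/(-23776) = (((7 + 180) + (64 - 1*49)) - 5717473/3081999)/(-23776) = ((187 + (64 - 49)) - 5717473/3081999)*(-1/23776) = ((187 + 15) - 5717473/3081999)*(-1/23776) = (202 - 5717473/3081999)*(-1/23776) = (616846325/3081999)*(-1/23776) = -616846325/73277608224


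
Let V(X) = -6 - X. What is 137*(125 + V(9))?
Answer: 15070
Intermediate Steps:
137*(125 + V(9)) = 137*(125 + (-6 - 1*9)) = 137*(125 + (-6 - 9)) = 137*(125 - 15) = 137*110 = 15070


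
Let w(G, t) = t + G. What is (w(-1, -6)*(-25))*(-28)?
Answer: -4900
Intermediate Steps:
w(G, t) = G + t
(w(-1, -6)*(-25))*(-28) = ((-1 - 6)*(-25))*(-28) = -7*(-25)*(-28) = 175*(-28) = -4900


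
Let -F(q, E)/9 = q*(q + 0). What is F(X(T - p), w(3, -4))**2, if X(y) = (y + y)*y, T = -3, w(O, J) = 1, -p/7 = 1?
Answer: 84934656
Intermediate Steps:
p = -7 (p = -7*1 = -7)
X(y) = 2*y**2 (X(y) = (2*y)*y = 2*y**2)
F(q, E) = -9*q**2 (F(q, E) = -9*q*(q + 0) = -9*q*q = -9*q**2)
F(X(T - p), w(3, -4))**2 = (-9*4*(-3 - 1*(-7))**4)**2 = (-9*4*(-3 + 7)**4)**2 = (-9*(2*4**2)**2)**2 = (-9*(2*16)**2)**2 = (-9*32**2)**2 = (-9*1024)**2 = (-9216)**2 = 84934656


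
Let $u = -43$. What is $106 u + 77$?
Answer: $-4481$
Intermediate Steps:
$106 u + 77 = 106 \left(-43\right) + 77 = -4558 + 77 = -4481$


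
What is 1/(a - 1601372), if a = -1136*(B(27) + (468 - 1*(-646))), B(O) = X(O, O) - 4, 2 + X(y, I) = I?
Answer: -1/2890732 ≈ -3.4593e-7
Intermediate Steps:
X(y, I) = -2 + I
B(O) = -6 + O (B(O) = (-2 + O) - 4 = -6 + O)
a = -1289360 (a = -1136*((-6 + 27) + (468 - 1*(-646))) = -1136*(21 + (468 + 646)) = -1136*(21 + 1114) = -1136*1135 = -1289360)
1/(a - 1601372) = 1/(-1289360 - 1601372) = 1/(-2890732) = -1/2890732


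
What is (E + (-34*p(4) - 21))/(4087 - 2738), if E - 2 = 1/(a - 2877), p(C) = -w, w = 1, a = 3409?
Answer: 7981/717668 ≈ 0.011121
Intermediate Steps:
p(C) = -1 (p(C) = -1*1 = -1)
E = 1065/532 (E = 2 + 1/(3409 - 2877) = 2 + 1/532 = 1065/532 ≈ 2.0019)
(E + (-34*p(4) - 21))/(4087 - 2738) = (1065/532 + (-34*(-1) - 21))/(4087 - 2738) = (1065/532 + (34 - 21))/1349 = (1065/532 + 13)*(1/1349) = (7981/532)*(1/1349) = 7981/717668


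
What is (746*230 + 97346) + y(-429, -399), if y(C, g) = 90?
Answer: 269016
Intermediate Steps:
(746*230 + 97346) + y(-429, -399) = (746*230 + 97346) + 90 = (171580 + 97346) + 90 = 268926 + 90 = 269016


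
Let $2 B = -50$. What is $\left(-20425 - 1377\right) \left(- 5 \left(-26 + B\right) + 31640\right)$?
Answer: $-695374790$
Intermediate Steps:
$B = -25$ ($B = \frac{1}{2} \left(-50\right) = -25$)
$\left(-20425 - 1377\right) \left(- 5 \left(-26 + B\right) + 31640\right) = \left(-20425 - 1377\right) \left(- 5 \left(-26 - 25\right) + 31640\right) = - 21802 \left(\left(-5\right) \left(-51\right) + 31640\right) = - 21802 \left(255 + 31640\right) = \left(-21802\right) 31895 = -695374790$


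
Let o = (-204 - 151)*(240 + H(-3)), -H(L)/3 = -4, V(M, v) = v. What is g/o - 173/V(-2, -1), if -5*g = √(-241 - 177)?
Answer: 173 + I*√418/447300 ≈ 173.0 + 4.5708e-5*I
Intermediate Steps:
H(L) = 12 (H(L) = -3*(-4) = 12)
g = -I*√418/5 (g = -√(-241 - 177)/5 = -I*√418/5 ≈ -4.089*I)
o = -89460 (o = (-204 - 151)*(240 + 12) = -355*252 = -89460)
g/o - 173/V(-2, -1) = -I*√418/5/(-89460) - 173/(-1) = -I*√418/5*(-1/89460) - 173*(-1) = I*√418/447300 + 173 = 173 + I*√418/447300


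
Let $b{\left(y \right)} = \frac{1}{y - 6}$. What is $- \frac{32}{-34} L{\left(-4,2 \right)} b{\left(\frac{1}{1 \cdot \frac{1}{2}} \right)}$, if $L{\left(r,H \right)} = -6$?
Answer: $\frac{24}{17} \approx 1.4118$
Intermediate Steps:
$b{\left(y \right)} = \frac{1}{-6 + y}$
$- \frac{32}{-34} L{\left(-4,2 \right)} b{\left(\frac{1}{1 \cdot \frac{1}{2}} \right)} = \frac{- \frac{32}{-34} \left(-6\right)}{-6 + \frac{1}{1 \cdot \frac{1}{2}}} = \frac{\left(-32\right) \left(- \frac{1}{34}\right) \left(-6\right)}{-6 + \frac{1}{1 \cdot \frac{1}{2}}} = \frac{\frac{16}{17} \left(-6\right)}{-6 + \frac{1}{\frac{1}{2}}} = - \frac{96}{17 \left(-6 + 2\right)} = - \frac{96}{17 \left(-4\right)} = \left(- \frac{96}{17}\right) \left(- \frac{1}{4}\right) = \frac{24}{17}$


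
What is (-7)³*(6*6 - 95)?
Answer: 20237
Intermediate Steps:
(-7)³*(6*6 - 95) = -343*(36 - 95) = -343*(-59) = 20237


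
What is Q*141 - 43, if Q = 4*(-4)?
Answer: -2299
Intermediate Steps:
Q = -16
Q*141 - 43 = -16*141 - 43 = -2256 - 43 = -2299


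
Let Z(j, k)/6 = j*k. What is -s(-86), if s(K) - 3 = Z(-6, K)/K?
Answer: 33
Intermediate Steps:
Z(j, k) = 6*j*k (Z(j, k) = 6*(j*k) = 6*j*k)
s(K) = -33 (s(K) = 3 + (6*(-6)*K)/K = 3 + (-36*K)/K = 3 - 36 = -33)
-s(-86) = -1*(-33) = 33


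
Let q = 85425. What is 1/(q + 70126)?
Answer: 1/155551 ≈ 6.4288e-6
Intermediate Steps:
1/(q + 70126) = 1/(85425 + 70126) = 1/155551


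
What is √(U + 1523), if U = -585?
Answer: √938 ≈ 30.627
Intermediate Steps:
√(U + 1523) = √(-585 + 1523) = √938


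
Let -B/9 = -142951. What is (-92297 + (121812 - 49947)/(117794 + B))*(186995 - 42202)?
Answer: -18767706239645968/1404353 ≈ -1.3364e+10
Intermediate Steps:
B = 1286559 (B = -9*(-142951) = 1286559)
(-92297 + (121812 - 49947)/(117794 + B))*(186995 - 42202) = (-92297 + (121812 - 49947)/(117794 + 1286559))*(186995 - 42202) = (-92297 + 71865/1404353)*144793 = -129617496976/1404353*144793 = -18767706239645968/1404353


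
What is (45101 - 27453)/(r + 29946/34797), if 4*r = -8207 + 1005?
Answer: -58485472/5964005 ≈ -9.8064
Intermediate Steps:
r = -3601/2 (r = (-8207 + 1005)/4 = (1/4)*(-7202) = -3601/2 ≈ -1800.5)
(45101 - 27453)/(r + 29946/34797) = (45101 - 27453)/(-3601/2 + 29946/34797) = 17648/(-3601/2 + 29946*(1/34797)) = 17648/(-3601/2 + 1426/1657) = 17648/(-5964005/3314) = 17648*(-3314/5964005) = -58485472/5964005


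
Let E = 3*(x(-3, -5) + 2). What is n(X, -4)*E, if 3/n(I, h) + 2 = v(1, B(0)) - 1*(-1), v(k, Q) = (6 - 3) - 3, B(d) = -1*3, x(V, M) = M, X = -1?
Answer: 27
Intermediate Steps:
B(d) = -3
E = -9 (E = 3*(-5 + 2) = 3*(-3) = -9)
v(k, Q) = 0 (v(k, Q) = 3 - 3 = 0)
n(I, h) = -3 (n(I, h) = 3/(-2 + (0 - 1*(-1))) = 3/(-2 + (0 + 1)) = 3/(-2 + 1) = 3/(-1) = 3*(-1) = -3)
n(X, -4)*E = -3*(-9) = 27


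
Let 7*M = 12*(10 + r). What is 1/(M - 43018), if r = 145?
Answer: -7/299266 ≈ -2.3391e-5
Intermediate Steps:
M = 1860/7 (M = (12*(10 + 145))/7 = (12*155)/7 = (⅐)*1860 = 1860/7 ≈ 265.71)
1/(M - 43018) = 1/(1860/7 - 43018) = 1/(-299266/7) = -7/299266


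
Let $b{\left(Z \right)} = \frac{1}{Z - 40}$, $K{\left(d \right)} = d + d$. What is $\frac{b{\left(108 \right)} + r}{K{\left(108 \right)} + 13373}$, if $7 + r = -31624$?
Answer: $- \frac{2150907}{924052} \approx -2.3277$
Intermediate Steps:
$K{\left(d \right)} = 2 d$
$r = -31631$ ($r = -7 - 31624 = -31631$)
$b{\left(Z \right)} = \frac{1}{-40 + Z}$
$\frac{b{\left(108 \right)} + r}{K{\left(108 \right)} + 13373} = \frac{\frac{1}{-40 + 108} - 31631}{2 \cdot 108 + 13373} = \frac{\frac{1}{68} - 31631}{216 + 13373} = \frac{\frac{1}{68} - 31631}{13589} = \left(- \frac{2150907}{68}\right) \frac{1}{13589} = - \frac{2150907}{924052}$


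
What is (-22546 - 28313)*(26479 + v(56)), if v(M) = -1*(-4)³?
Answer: -1349950437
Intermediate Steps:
v(M) = 64 (v(M) = -1*(-64) = 64)
(-22546 - 28313)*(26479 + v(56)) = (-22546 - 28313)*(26479 + 64) = -50859*26543 = -1349950437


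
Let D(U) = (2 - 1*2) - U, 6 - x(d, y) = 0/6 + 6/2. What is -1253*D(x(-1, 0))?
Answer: 3759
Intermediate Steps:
x(d, y) = 3 (x(d, y) = 6 - (0/6 + 6/2) = 6 - (0*(1/6) + 6*(1/2)) = 6 - (0 + 3) = 6 - 1*3 = 6 - 3 = 3)
D(U) = -U (D(U) = (2 - 2) - U = 0 - U = -U)
-1253*D(x(-1, 0)) = -(-1253)*3 = -1253*(-3) = 3759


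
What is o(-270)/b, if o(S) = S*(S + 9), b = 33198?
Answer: 11745/5533 ≈ 2.1227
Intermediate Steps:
o(S) = S*(9 + S)
o(-270)/b = -270*(9 - 270)/33198 = -270*(-261)*(1/33198) = 70470*(1/33198) = 11745/5533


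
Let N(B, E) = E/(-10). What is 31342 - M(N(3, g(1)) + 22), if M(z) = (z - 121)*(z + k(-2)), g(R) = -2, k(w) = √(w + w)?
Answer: 838384/25 + 988*I/5 ≈ 33535.0 + 197.6*I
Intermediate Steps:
k(w) = √2*√w (k(w) = √(2*w) = √2*√w)
N(B, E) = -E/10 (N(B, E) = E*(-⅒) = -E/10)
M(z) = (-121 + z)*(z + 2*I) (M(z) = (z - 121)*(z + √2*√(-2)) = (-121 + z)*(z + √2*(I*√2)) = (-121 + z)*(z + 2*I))
31342 - M(N(3, g(1)) + 22) = 31342 - ((-⅒*(-2) + 22)² - 242*I + (-⅒*(-2) + 22)*(-121 + 2*I)) = 31342 - ((⅕ + 22)² - 242*I + (⅕ + 22)*(-121 + 2*I)) = 31342 - ((111/5)² - 242*I + 111*(-121 + 2*I)/5) = 31342 - (12321/25 - 242*I + (-13431/5 + 222*I/5)) = 31342 - (-54834/25 - 988*I/5) = 31342 + (54834/25 + 988*I/5) = 838384/25 + 988*I/5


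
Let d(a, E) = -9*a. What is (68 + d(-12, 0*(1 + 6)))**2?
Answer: 30976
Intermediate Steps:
(68 + d(-12, 0*(1 + 6)))**2 = (68 - 9*(-12))**2 = (68 + 108)**2 = 176**2 = 30976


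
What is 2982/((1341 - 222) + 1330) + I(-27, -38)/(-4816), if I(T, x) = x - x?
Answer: 2982/2449 ≈ 1.2176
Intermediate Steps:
I(T, x) = 0
2982/((1341 - 222) + 1330) + I(-27, -38)/(-4816) = 2982/((1341 - 222) + 1330) + 0/(-4816) = 2982/(1119 + 1330) + 0*(-1/4816) = 2982/2449 + 0 = 2982/2449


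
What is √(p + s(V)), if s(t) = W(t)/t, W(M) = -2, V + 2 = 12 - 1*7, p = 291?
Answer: √2613/3 ≈ 17.039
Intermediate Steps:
V = 3 (V = -2 + (12 - 1*7) = -2 + (12 - 7) = -2 + 5 = 3)
s(t) = -2/t
√(p + s(V)) = √(291 - 2/3) = √(291 - 2*⅓) = √(291 - ⅔) = √(871/3) = √2613/3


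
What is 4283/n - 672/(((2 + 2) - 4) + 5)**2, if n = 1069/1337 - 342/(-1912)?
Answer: 136019869748/31264775 ≈ 4350.6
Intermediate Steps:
n = 1250591/1278172 (n = 1069*(1/1337) - 342*(-1/1912) = 1069/1337 + 171/956 = 1250591/1278172 ≈ 0.97842)
4283/n - 672/(((2 + 2) - 4) + 5)**2 = 4283/(1250591/1278172) - 672/(((2 + 2) - 4) + 5)**2 = 4283*(1278172/1250591) - 672/((4 - 4) + 5)**2 = 5474410676/1250591 - 672/(0 + 5)**2 = 5474410676/1250591 - 672/(5**2) = 5474410676/1250591 - 672/25 = 136019869748/31264775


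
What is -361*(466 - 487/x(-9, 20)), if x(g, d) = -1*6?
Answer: -1185163/6 ≈ -1.9753e+5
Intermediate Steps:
x(g, d) = -6
-361*(466 - 487/x(-9, 20)) = -361*(466 - 487/(-6)) = -361*(466 - 487*(-1/6)) = -361*(466 + 487/6) = -361*3283/6 = -1185163/6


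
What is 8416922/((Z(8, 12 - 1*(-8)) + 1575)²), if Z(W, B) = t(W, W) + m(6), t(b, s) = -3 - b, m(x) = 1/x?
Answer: 303009192/88078225 ≈ 3.4402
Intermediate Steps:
Z(W, B) = -17/6 - W (Z(W, B) = (-3 - W) + 1/6 = (-3 - W) + ⅙ = -17/6 - W)
8416922/((Z(8, 12 - 1*(-8)) + 1575)²) = 8416922/(((-17/6 - 1*8) + 1575)²) = 8416922/(((-17/6 - 8) + 1575)²) = 8416922/((-65/6 + 1575)²) = 8416922/((9385/6)²) = 8416922/(88078225/36) = 8416922*(36/88078225) = 303009192/88078225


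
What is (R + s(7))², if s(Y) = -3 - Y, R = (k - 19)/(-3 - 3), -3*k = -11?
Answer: 4489/81 ≈ 55.420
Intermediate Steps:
k = 11/3 (k = -⅓*(-11) = 11/3 ≈ 3.6667)
R = 23/9 (R = (11/3 - 19)/(-3 - 3) = -46/3/(-6) = -46/3*(-⅙) = 23/9 ≈ 2.5556)
(R + s(7))² = (23/9 + (-3 - 1*7))² = (23/9 + (-3 - 7))² = (23/9 - 10)² = (-67/9)² = 4489/81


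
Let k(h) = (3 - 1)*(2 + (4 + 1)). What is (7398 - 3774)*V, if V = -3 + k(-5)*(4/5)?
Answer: 148584/5 ≈ 29717.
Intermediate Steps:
k(h) = 14 (k(h) = 2*(2 + 5) = 2*7 = 14)
V = 41/5 (V = -3 + 14*(4/5) = -3 + 14*(4*(⅕)) = -3 + 14*(⅘) = -3 + 56/5 = 41/5 ≈ 8.2000)
(7398 - 3774)*V = (7398 - 3774)*(41/5) = 3624*(41/5) = 148584/5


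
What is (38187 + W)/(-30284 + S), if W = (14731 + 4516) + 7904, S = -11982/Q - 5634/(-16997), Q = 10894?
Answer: -6049165773742/2803844385785 ≈ -2.1575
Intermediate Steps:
S = -71140629/92582659 (S = -11982/10894 - 5634/(-16997) = -11982*1/10894 - 5634*(-1/16997) = -5991/5447 + 5634/16997 = -71140629/92582659 ≈ -0.76840)
W = 27151 (W = 19247 + 7904 = 27151)
(38187 + W)/(-30284 + S) = (38187 + 27151)/(-30284 - 71140629/92582659) = 65338/(-2803844385785/92582659) = 65338*(-92582659/2803844385785) = -6049165773742/2803844385785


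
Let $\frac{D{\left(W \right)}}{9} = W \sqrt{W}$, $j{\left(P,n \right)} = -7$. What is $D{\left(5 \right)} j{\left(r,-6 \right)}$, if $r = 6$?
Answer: $- 315 \sqrt{5} \approx -704.36$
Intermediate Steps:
$D{\left(W \right)} = 9 W^{\frac{3}{2}}$ ($D{\left(W \right)} = 9 W \sqrt{W} = 9 W^{\frac{3}{2}}$)
$D{\left(5 \right)} j{\left(r,-6 \right)} = 9 \cdot 5^{\frac{3}{2}} \left(-7\right) = 9 \cdot 5 \sqrt{5} \left(-7\right) = 45 \sqrt{5} \left(-7\right) = - 315 \sqrt{5}$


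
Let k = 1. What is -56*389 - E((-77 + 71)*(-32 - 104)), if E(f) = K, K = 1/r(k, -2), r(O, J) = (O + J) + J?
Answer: -65351/3 ≈ -21784.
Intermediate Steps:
r(O, J) = O + 2*J (r(O, J) = (J + O) + J = O + 2*J)
K = -⅓ (K = 1/(1 + 2*(-2)) = 1/(1 - 4) = 1/(-3) = -⅓ ≈ -0.33333)
E(f) = -⅓
-56*389 - E((-77 + 71)*(-32 - 104)) = -56*389 - 1*(-⅓) = -21784 + ⅓ = -65351/3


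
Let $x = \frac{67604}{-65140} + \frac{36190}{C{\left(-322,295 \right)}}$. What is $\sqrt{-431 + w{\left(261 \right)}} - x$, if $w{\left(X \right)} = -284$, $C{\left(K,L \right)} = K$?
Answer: $\frac{42485448}{374555} + i \sqrt{715} \approx 113.43 + 26.739 i$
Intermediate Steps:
$x = - \frac{42485448}{374555}$ ($x = \frac{67604}{-65140} + \frac{36190}{-322} = 67604 \left(- \frac{1}{65140}\right) + 36190 \left(- \frac{1}{322}\right) = - \frac{16901}{16285} - \frac{2585}{23} = - \frac{42485448}{374555} \approx -113.43$)
$\sqrt{-431 + w{\left(261 \right)}} - x = \sqrt{-431 - 284} - - \frac{42485448}{374555} = \sqrt{-715} + \frac{42485448}{374555} = i \sqrt{715} + \frac{42485448}{374555} = \frac{42485448}{374555} + i \sqrt{715}$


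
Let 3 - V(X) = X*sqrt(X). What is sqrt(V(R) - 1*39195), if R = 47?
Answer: sqrt(-39192 - 47*sqrt(47)) ≈ 198.78*I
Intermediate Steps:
V(X) = 3 - X**(3/2) (V(X) = 3 - X*sqrt(X) = 3 - X**(3/2))
sqrt(V(R) - 1*39195) = sqrt((3 - 47**(3/2)) - 1*39195) = sqrt((3 - 47*sqrt(47)) - 39195) = sqrt(-39192 - 47*sqrt(47))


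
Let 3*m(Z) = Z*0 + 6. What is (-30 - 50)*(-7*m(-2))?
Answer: 1120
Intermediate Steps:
m(Z) = 2 (m(Z) = (Z*0 + 6)/3 = (0 + 6)/3 = (1/3)*6 = 2)
(-30 - 50)*(-7*m(-2)) = (-30 - 50)*(-7*2) = -80*(-14) = 1120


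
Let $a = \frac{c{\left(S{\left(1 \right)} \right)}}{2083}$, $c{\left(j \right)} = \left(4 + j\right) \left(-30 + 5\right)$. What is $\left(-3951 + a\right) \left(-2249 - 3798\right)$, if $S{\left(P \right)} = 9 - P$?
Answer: $\frac{49768218951}{2083} \approx 2.3893 \cdot 10^{7}$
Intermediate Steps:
$c{\left(j \right)} = -100 - 25 j$ ($c{\left(j \right)} = \left(4 + j\right) \left(-25\right) = -100 - 25 j$)
$a = - \frac{300}{2083}$ ($a = \frac{-100 - 25 \left(9 - 1\right)}{2083} = \left(-100 - 25 \left(9 - 1\right)\right) \frac{1}{2083} = \left(-100 - 200\right) \frac{1}{2083} = \left(-300\right) \frac{1}{2083} = - \frac{300}{2083} \approx -0.14402$)
$\left(-3951 + a\right) \left(-2249 - 3798\right) = \left(-3951 - \frac{300}{2083}\right) \left(-2249 - 3798\right) = \left(- \frac{8230233}{2083}\right) \left(-6047\right) = \frac{49768218951}{2083}$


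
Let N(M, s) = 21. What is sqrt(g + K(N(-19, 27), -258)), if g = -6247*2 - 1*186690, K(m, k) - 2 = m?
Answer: 3*I*sqrt(22129) ≈ 446.27*I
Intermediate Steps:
K(m, k) = 2 + m
g = -199184 (g = -12494 - 186690 = -199184)
sqrt(g + K(N(-19, 27), -258)) = sqrt(-199184 + (2 + 21)) = sqrt(-199184 + 23) = sqrt(-199161) = 3*I*sqrt(22129)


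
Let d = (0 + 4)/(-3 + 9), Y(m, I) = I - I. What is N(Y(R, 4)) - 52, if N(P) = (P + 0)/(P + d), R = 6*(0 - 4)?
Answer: -52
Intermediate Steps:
R = -24 (R = 6*(-4) = -24)
Y(m, I) = 0
d = 2/3 (d = 4/6 = 4*(1/6) = 2/3 ≈ 0.66667)
N(P) = P/(2/3 + P) (N(P) = (P + 0)/(P + 2/3) = P/(2/3 + P))
N(Y(R, 4)) - 52 = 3*0/(2 + 3*0) - 52 = 3*0/(2 + 0) - 52 = 3*0/2 - 52 = 3*0*(1/2) - 52 = 0 - 52 = -52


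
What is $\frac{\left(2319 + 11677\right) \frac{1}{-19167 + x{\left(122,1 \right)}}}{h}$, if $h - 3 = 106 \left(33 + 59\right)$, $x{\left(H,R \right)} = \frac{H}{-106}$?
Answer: $- \frac{185447}{2477555390} \approx -7.4851 \cdot 10^{-5}$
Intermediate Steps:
$x{\left(H,R \right)} = - \frac{H}{106}$ ($x{\left(H,R \right)} = H \left(- \frac{1}{106}\right) = - \frac{H}{106}$)
$h = 9755$ ($h = 3 + 106 \left(33 + 59\right) = 3 + 106 \cdot 92 = 3 + 9752 = 9755$)
$\frac{\left(2319 + 11677\right) \frac{1}{-19167 + x{\left(122,1 \right)}}}{h} = \frac{\left(2319 + 11677\right) \frac{1}{-19167 - \frac{61}{53}}}{9755} = \frac{13996}{-19167 - \frac{61}{53}} \cdot \frac{1}{9755} = \frac{13996}{- \frac{1015912}{53}} \cdot \frac{1}{9755} = 13996 \left(- \frac{53}{1015912}\right) \frac{1}{9755} = \left(- \frac{185447}{253978}\right) \frac{1}{9755} = - \frac{185447}{2477555390}$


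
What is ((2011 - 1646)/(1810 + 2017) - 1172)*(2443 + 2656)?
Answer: -22868398021/3827 ≈ -5.9755e+6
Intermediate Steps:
((2011 - 1646)/(1810 + 2017) - 1172)*(2443 + 2656) = (365/3827 - 1172)*5099 = -4484879/3827*5099 = -22868398021/3827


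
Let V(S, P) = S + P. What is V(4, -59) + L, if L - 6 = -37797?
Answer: -37846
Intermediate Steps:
V(S, P) = P + S
L = -37791 (L = 6 - 37797 = -37791)
V(4, -59) + L = (-59 + 4) - 37791 = -55 - 37791 = -37846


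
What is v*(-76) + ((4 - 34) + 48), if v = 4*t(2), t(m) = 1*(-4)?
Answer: 1234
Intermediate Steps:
t(m) = -4
v = -16 (v = 4*(-4) = -16)
v*(-76) + ((4 - 34) + 48) = -16*(-76) + ((4 - 34) + 48) = 1216 + (-30 + 48) = 1216 + 18 = 1234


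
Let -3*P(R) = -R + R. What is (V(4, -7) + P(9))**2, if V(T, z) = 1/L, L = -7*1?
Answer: 1/49 ≈ 0.020408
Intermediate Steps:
L = -7
P(R) = 0 (P(R) = -(-R + R)/3 = -1/3*0 = 0)
V(T, z) = -1/7 (V(T, z) = 1/(-7) = -1/7)
(V(4, -7) + P(9))**2 = (-1/7 + 0)**2 = (-1/7)**2 = 1/49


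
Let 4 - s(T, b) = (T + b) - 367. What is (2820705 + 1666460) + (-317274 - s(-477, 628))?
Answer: 4169671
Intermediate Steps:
s(T, b) = 371 - T - b (s(T, b) = 4 - ((T + b) - 367) = 4 - (-367 + T + b) = 4 + (367 - T - b) = 371 - T - b)
(2820705 + 1666460) + (-317274 - s(-477, 628)) = (2820705 + 1666460) + (-317274 - (371 - 1*(-477) - 1*628)) = 4487165 + (-317274 - (371 + 477 - 628)) = 4487165 + (-317274 - 1*220) = 4487165 + (-317274 - 220) = 4487165 - 317494 = 4169671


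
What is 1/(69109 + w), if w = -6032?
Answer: 1/63077 ≈ 1.5854e-5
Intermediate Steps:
1/(69109 + w) = 1/(69109 - 6032) = 1/63077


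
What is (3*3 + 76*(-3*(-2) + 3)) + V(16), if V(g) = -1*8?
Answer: 685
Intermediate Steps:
V(g) = -8
(3*3 + 76*(-3*(-2) + 3)) + V(16) = (3*3 + 76*(-3*(-2) + 3)) - 8 = (9 + 76*(6 + 3)) - 8 = (9 + 76*9) - 8 = (9 + 684) - 8 = 693 - 8 = 685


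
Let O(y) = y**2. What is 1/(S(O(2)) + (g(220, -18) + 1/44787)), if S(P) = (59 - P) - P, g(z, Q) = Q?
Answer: 44787/1477972 ≈ 0.030303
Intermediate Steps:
S(P) = 59 - 2*P
1/(S(O(2)) + (g(220, -18) + 1/44787)) = 1/((59 - 2*2**2) + (-18 + 1/44787)) = 1/((59 - 2*4) + (-18 + 1/44787)) = 1/((59 - 8) - 806165/44787) = 1/(51 - 806165/44787) = 1/(1477972/44787) = 44787/1477972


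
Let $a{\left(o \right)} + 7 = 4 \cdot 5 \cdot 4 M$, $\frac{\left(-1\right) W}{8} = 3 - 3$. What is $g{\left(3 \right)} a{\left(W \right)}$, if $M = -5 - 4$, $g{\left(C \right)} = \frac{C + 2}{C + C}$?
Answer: $- \frac{3635}{6} \approx -605.83$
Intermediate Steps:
$W = 0$ ($W = - 8 \left(3 - 3\right) = \left(-8\right) 0 = 0$)
$g{\left(C \right)} = \frac{2 + C}{2 C}$
$M = -9$
$a{\left(o \right)} = -727$ ($a{\left(o \right)} = -7 + 4 \cdot 5 \cdot 4 \left(-9\right) = -7 + 4 \cdot 20 \left(-9\right) = -7 + 80 \left(-9\right) = -7 - 720 = -727$)
$g{\left(3 \right)} a{\left(W \right)} = \frac{2 + 3}{2 \cdot 3} \left(-727\right) = \frac{1}{2} \cdot \frac{1}{3} \cdot 5 \left(-727\right) = \frac{5}{6} \left(-727\right) = - \frac{3635}{6}$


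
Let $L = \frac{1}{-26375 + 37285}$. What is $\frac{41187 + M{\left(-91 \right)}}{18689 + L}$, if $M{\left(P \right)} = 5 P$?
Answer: $\frac{444386120}{203896991} \approx 2.1795$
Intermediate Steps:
$L = \frac{1}{10910} \approx 9.1659 \cdot 10^{-5}$
$\frac{41187 + M{\left(-91 \right)}}{18689 + L} = \frac{41187 + 5 \left(-91\right)}{18689 + \frac{1}{10910}} = \frac{41187 - 455}{\frac{203896991}{10910}} = 40732 \cdot \frac{10910}{203896991} = \frac{444386120}{203896991}$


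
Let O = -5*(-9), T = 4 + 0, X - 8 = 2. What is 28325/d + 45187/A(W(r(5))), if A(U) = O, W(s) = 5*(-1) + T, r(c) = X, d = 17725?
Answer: 32088568/31905 ≈ 1005.8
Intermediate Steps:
X = 10 (X = 8 + 2 = 10)
T = 4
r(c) = 10
W(s) = -1 (W(s) = 5*(-1) + 4 = -5 + 4 = -1)
O = 45
A(U) = 45
28325/d + 45187/A(W(r(5))) = 28325/17725 + 45187/45 = 28325*(1/17725) + 45187*(1/45) = 1133/709 + 45187/45 = 32088568/31905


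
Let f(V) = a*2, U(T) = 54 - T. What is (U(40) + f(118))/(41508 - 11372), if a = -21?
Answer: -7/7534 ≈ -0.00092912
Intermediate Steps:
f(V) = -42 (f(V) = -21*2 = -42)
(U(40) + f(118))/(41508 - 11372) = ((54 - 1*40) - 42)/(41508 - 11372) = ((54 - 40) - 42)/30136 = (14 - 42)*(1/30136) = -28*1/30136 = -7/7534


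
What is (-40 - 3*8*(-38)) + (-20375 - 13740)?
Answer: -33243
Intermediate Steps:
(-40 - 3*8*(-38)) + (-20375 - 13740) = (-40 - 24*(-38)) - 34115 = (-40 + 912) - 34115 = 872 - 34115 = -33243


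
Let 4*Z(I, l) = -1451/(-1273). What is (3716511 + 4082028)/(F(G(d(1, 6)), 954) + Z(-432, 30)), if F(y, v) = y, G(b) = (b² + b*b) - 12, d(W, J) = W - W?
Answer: -39710160588/59653 ≈ -6.6569e+5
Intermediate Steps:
d(W, J) = 0
G(b) = -12 + 2*b² (G(b) = (b² + b²) - 12 = 2*b² - 12 = -12 + 2*b²)
Z(I, l) = 1451/5092 (Z(I, l) = (-1451/(-1273))/4 = (-1451*(-1/1273))/4 = (¼)*(1451/1273) = 1451/5092)
(3716511 + 4082028)/(F(G(d(1, 6)), 954) + Z(-432, 30)) = (3716511 + 4082028)/((-12 + 2*0²) + 1451/5092) = 7798539/((-12 + 2*0) + 1451/5092) = 7798539/((-12 + 0) + 1451/5092) = 7798539/(-12 + 1451/5092) = 7798539/(-59653/5092) = 7798539*(-5092/59653) = -39710160588/59653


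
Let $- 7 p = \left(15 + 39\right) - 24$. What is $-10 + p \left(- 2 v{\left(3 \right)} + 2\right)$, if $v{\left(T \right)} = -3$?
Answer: $- \frac{310}{7} \approx -44.286$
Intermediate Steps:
$p = - \frac{30}{7}$ ($p = - \frac{\left(15 + 39\right) - 24}{7} = - \frac{54 - 24}{7} = \left(- \frac{1}{7}\right) 30 = - \frac{30}{7} \approx -4.2857$)
$-10 + p \left(- 2 v{\left(3 \right)} + 2\right) = -10 - \frac{30 \left(\left(-2\right) \left(-3\right) + 2\right)}{7} = -10 - \frac{30 \left(6 + 2\right)}{7} = -10 - \frac{240}{7} = - \frac{310}{7}$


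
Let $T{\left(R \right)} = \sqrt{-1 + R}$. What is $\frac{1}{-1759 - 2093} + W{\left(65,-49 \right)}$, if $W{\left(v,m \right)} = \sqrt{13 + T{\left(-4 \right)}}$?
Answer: $- \frac{1}{3852} + \sqrt{13 + i \sqrt{5}} \approx 3.6185 + 0.30895 i$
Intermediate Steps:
$W{\left(v,m \right)} = \sqrt{13 + i \sqrt{5}}$ ($W{\left(v,m \right)} = \sqrt{13 + \sqrt{-1 - 4}} = \sqrt{13 + \sqrt{-5}} = \sqrt{13 + i \sqrt{5}}$)
$\frac{1}{-1759 - 2093} + W{\left(65,-49 \right)} = \frac{1}{-1759 - 2093} + \sqrt{13 + i \sqrt{5}} = \frac{1}{-3852} + \sqrt{13 + i \sqrt{5}} = - \frac{1}{3852} + \sqrt{13 + i \sqrt{5}}$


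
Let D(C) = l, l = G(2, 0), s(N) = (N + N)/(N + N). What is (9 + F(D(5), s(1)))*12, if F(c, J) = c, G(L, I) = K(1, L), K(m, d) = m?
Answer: 120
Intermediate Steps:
s(N) = 1 (s(N) = (2*N)/((2*N)) = (2*N)*(1/(2*N)) = 1)
G(L, I) = 1
l = 1
D(C) = 1
(9 + F(D(5), s(1)))*12 = (9 + 1)*12 = 10*12 = 120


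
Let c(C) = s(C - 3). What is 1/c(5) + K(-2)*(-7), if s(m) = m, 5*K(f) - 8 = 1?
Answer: -121/10 ≈ -12.100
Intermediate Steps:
K(f) = 9/5 (K(f) = 8/5 + (⅕)*1 = 8/5 + ⅕ = 9/5)
c(C) = -3 + C (c(C) = C - 3 = -3 + C)
1/c(5) + K(-2)*(-7) = 1/(-3 + 5) + (9/5)*(-7) = 1/2 - 63/5 = ½ - 63/5 = -121/10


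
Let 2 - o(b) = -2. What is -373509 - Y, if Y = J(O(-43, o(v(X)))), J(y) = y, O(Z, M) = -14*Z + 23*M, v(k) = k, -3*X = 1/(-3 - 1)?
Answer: -374203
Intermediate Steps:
X = 1/12 (X = -1/(3*(-3 - 1)) = -1/3/(-4) = -1/3*(-1/4) = 1/12 ≈ 0.083333)
o(b) = 4 (o(b) = 2 - 1*(-2) = 2 + 2 = 4)
Y = 694 (Y = -14*(-43) + 23*4 = 602 + 92 = 694)
-373509 - Y = -373509 - 1*694 = -373509 - 694 = -374203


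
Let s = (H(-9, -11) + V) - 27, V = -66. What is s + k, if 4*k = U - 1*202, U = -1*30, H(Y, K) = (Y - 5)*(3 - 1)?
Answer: -179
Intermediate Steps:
H(Y, K) = -10 + 2*Y (H(Y, K) = (-5 + Y)*2 = -10 + 2*Y)
U = -30
k = -58 (k = (-30 - 1*202)/4 = (-30 - 202)/4 = (¼)*(-232) = -58)
s = -121 (s = ((-10 + 2*(-9)) - 66) - 27 = ((-10 - 18) - 66) - 27 = (-28 - 66) - 27 = -94 - 27 = -121)
s + k = -121 - 58 = -179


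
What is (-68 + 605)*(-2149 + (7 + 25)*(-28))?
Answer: -1635165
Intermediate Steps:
(-68 + 605)*(-2149 + (7 + 25)*(-28)) = 537*(-2149 + 32*(-28)) = 537*(-2149 - 896) = 537*(-3045) = -1635165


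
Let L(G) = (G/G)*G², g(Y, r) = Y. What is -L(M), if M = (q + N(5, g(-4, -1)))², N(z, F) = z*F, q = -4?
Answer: -331776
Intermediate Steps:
N(z, F) = F*z
M = 576 (M = (-4 - 4*5)² = (-4 - 20)² = (-24)² = 576)
L(G) = G² (L(G) = 1*G² = G²)
-L(M) = -1*576² = -1*331776 = -331776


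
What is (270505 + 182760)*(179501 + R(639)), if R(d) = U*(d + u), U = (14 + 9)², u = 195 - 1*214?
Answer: 230023375465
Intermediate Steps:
u = -19 (u = 195 - 214 = -19)
U = 529 (U = 23² = 529)
R(d) = -10051 + 529*d (R(d) = 529*(d - 19) = 529*(-19 + d) = -10051 + 529*d)
(270505 + 182760)*(179501 + R(639)) = (270505 + 182760)*(179501 + (-10051 + 529*639)) = 453265*(179501 + (-10051 + 338031)) = 453265*(179501 + 327980) = 453265*507481 = 230023375465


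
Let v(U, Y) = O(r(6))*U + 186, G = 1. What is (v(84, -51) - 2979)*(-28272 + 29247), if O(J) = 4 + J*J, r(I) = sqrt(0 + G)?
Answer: -2313675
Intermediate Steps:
r(I) = 1 (r(I) = sqrt(0 + 1) = sqrt(1) = 1)
O(J) = 4 + J**2
v(U, Y) = 186 + 5*U (v(U, Y) = (4 + 1**2)*U + 186 = (4 + 1)*U + 186 = 5*U + 186 = 186 + 5*U)
(v(84, -51) - 2979)*(-28272 + 29247) = ((186 + 5*84) - 2979)*(-28272 + 29247) = ((186 + 420) - 2979)*975 = (606 - 2979)*975 = -2373*975 = -2313675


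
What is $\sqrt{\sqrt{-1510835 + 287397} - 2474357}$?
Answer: $\sqrt{-2474357 + i \sqrt{1223438}} \approx 0.352 + 1573.0 i$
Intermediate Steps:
$\sqrt{\sqrt{-1510835 + 287397} - 2474357} = \sqrt{\sqrt{-1223438} - 2474357} = \sqrt{i \sqrt{1223438} - 2474357} = \sqrt{-2474357 + i \sqrt{1223438}}$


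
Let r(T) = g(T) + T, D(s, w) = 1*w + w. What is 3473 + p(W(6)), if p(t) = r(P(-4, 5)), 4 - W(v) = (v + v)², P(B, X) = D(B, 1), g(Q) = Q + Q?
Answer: 3479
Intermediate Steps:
D(s, w) = 2*w (D(s, w) = w + w = 2*w)
g(Q) = 2*Q
P(B, X) = 2 (P(B, X) = 2*1 = 2)
r(T) = 3*T (r(T) = 2*T + T = 3*T)
W(v) = 4 - 4*v² (W(v) = 4 - (v + v)² = 4 - (2*v)² = 4 - 4*v²)
p(t) = 6 (p(t) = 3*2 = 6)
3473 + p(W(6)) = 3473 + 6 = 3479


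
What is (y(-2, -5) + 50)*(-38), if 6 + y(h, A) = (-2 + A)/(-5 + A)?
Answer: -8493/5 ≈ -1698.6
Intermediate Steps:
y(h, A) = -6 + (-2 + A)/(-5 + A)
(y(-2, -5) + 50)*(-38) = ((28 - 5*(-5))/(-5 - 5) + 50)*(-38) = ((28 + 25)/(-10) + 50)*(-38) = (-1/10*53 + 50)*(-38) = (-53/10 + 50)*(-38) = (447/10)*(-38) = -8493/5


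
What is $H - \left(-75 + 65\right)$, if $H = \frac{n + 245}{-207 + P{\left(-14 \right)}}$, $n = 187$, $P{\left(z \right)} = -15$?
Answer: $\frac{298}{37} \approx 8.054$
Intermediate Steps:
$H = - \frac{72}{37}$ ($H = \frac{187 + 245}{-207 - 15} = \frac{432}{-222} = 432 \left(- \frac{1}{222}\right) = - \frac{72}{37} \approx -1.9459$)
$H - \left(-75 + 65\right) = - \frac{72}{37} - \left(-75 + 65\right) = - \frac{72}{37} - -10 = - \frac{72}{37} + 10 = \frac{298}{37}$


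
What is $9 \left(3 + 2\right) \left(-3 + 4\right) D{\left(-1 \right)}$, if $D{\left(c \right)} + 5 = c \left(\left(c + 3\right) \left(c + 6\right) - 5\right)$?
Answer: $-450$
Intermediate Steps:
$D{\left(c \right)} = -5 + c \left(-5 + \left(3 + c\right) \left(6 + c\right)\right)$ ($D{\left(c \right)} = -5 + c \left(\left(c + 3\right) \left(c + 6\right) - 5\right) = -5 + c \left(\left(3 + c\right) \left(6 + c\right) - 5\right) = -5 + c \left(-5 + \left(3 + c\right) \left(6 + c\right)\right)$)
$9 \left(3 + 2\right) \left(-3 + 4\right) D{\left(-1 \right)} = 9 \left(3 + 2\right) \left(-3 + 4\right) \left(-5 + \left(-1\right)^{3} + 9 \left(-1\right)^{2} + 13 \left(-1\right)\right) = 9 \cdot 5 \cdot 1 \left(-5 - 1 + 9 \cdot 1 - 13\right) = 9 \cdot 5 \left(-5 - 1 + 9 - 13\right) = 45 \left(-10\right) = -450$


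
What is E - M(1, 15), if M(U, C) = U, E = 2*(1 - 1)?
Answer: -1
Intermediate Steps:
E = 0 (E = 2*0 = 0)
E - M(1, 15) = 0 - 1*1 = 0 - 1 = -1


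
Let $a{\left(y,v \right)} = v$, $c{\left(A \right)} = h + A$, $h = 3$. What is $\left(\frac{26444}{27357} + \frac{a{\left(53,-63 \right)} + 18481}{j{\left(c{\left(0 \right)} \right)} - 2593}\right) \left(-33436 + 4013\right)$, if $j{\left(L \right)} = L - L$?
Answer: $\frac{1164326779462}{6448791} \approx 1.8055 \cdot 10^{5}$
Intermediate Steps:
$c{\left(A \right)} = 3 + A$
$j{\left(L \right)} = 0$
$\left(\frac{26444}{27357} + \frac{a{\left(53,-63 \right)} + 18481}{j{\left(c{\left(0 \right)} \right)} - 2593}\right) \left(-33436 + 4013\right) = \left(\frac{26444}{27357} + \frac{-63 + 18481}{0 - 2593}\right) \left(-33436 + 4013\right) = \left(26444 \cdot \frac{1}{27357} + \frac{18418}{-2593}\right) \left(-29423\right) = \left(\frac{2404}{2487} + 18418 \left(- \frac{1}{2593}\right)\right) \left(-29423\right) = \left(\frac{2404}{2487} - \frac{18418}{2593}\right) \left(-29423\right) = \left(- \frac{39571994}{6448791}\right) \left(-29423\right) = \frac{1164326779462}{6448791}$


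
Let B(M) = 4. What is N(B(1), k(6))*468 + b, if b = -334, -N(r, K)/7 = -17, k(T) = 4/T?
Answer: 55358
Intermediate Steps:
N(r, K) = 119 (N(r, K) = -7*(-17) = 119)
N(B(1), k(6))*468 + b = 119*468 - 334 = 55692 - 334 = 55358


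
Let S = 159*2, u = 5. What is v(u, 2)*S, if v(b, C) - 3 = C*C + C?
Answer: 2862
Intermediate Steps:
S = 318
v(b, C) = 3 + C + C² (v(b, C) = 3 + (C*C + C) = 3 + (C² + C) = 3 + (C + C²) = 3 + C + C²)
v(u, 2)*S = (3 + 2 + 2²)*318 = (3 + 2 + 4)*318 = 9*318 = 2862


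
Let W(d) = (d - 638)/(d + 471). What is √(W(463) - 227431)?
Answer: I*√198400960886/934 ≈ 476.9*I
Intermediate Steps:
W(d) = (-638 + d)/(471 + d)
√(W(463) - 227431) = √((-638 + 463)/(471 + 463) - 227431) = √(-175/934 - 227431) = √(-212420729/934) = I*√198400960886/934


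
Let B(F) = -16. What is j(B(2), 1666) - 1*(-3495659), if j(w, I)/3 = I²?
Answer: 11822327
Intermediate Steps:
j(w, I) = 3*I²
j(B(2), 1666) - 1*(-3495659) = 3*1666² - 1*(-3495659) = 3*2775556 + 3495659 = 8326668 + 3495659 = 11822327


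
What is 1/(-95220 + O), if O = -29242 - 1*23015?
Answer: -1/147477 ≈ -6.7807e-6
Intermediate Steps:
O = -52257 (O = -29242 - 23015 = -52257)
1/(-95220 + O) = 1/(-95220 - 52257) = 1/(-147477) = -1/147477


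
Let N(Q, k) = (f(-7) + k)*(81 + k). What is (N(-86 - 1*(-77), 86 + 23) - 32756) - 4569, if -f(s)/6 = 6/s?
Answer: -109465/7 ≈ -15638.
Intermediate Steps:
f(s) = -36/s
N(Q, k) = (81 + k)*(36/7 + k) (N(Q, k) = (-36/(-7) + k)*(81 + k) = (-36*(-⅐) + k)*(81 + k) = (36/7 + k)*(81 + k) = (81 + k)*(36/7 + k))
(N(-86 - 1*(-77), 86 + 23) - 32756) - 4569 = ((2916/7 + (86 + 23)² + 603*(86 + 23)/7) - 32756) - 4569 = ((2916/7 + 109² + (603/7)*109) - 32756) - 4569 = ((2916/7 + 11881 + 65727/7) - 32756) - 4569 = (151810/7 - 32756) - 4569 = -77482/7 - 4569 = -109465/7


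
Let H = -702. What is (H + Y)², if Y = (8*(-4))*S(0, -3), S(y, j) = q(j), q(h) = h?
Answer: 367236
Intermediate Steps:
S(y, j) = j
Y = 96 (Y = (8*(-4))*(-3) = -32*(-3) = 96)
(H + Y)² = (-702 + 96)² = (-606)² = 367236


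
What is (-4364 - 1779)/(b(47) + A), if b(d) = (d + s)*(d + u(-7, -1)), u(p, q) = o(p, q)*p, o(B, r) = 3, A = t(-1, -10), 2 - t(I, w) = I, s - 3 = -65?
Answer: 6143/387 ≈ 15.873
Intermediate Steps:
s = -62 (s = 3 - 65 = -62)
t(I, w) = 2 - I
A = 3 (A = 2 - 1*(-1) = 2 + 1 = 3)
u(p, q) = 3*p
b(d) = (-62 + d)*(-21 + d) (b(d) = (d - 62)*(d + 3*(-7)) = (-62 + d)*(d - 21) = (-62 + d)*(-21 + d))
(-4364 - 1779)/(b(47) + A) = (-4364 - 1779)/((1302 + 47² - 83*47) + 3) = -6143/((1302 + 2209 - 3901) + 3) = -6143/(-390 + 3) = -6143/(-387) = -6143*(-1/387) = 6143/387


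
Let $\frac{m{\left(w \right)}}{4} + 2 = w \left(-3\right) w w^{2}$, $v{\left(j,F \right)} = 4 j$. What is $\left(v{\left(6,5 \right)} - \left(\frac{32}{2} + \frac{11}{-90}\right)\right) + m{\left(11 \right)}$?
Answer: $- \frac{15812269}{90} \approx -1.7569 \cdot 10^{5}$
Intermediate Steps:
$m{\left(w \right)} = -8 - 12 w^{4}$ ($m{\left(w \right)} = -8 + 4 w \left(-3\right) w w^{2} = -8 + 4 - 3 w w w^{2} = -8 + 4 - 3 w^{2} w^{2} = -8 + 4 \left(- 3 w^{4}\right) = -8 - 12 w^{4}$)
$\left(v{\left(6,5 \right)} - \left(\frac{32}{2} + \frac{11}{-90}\right)\right) + m{\left(11 \right)} = \left(4 \cdot 6 - \left(\frac{32}{2} + \frac{11}{-90}\right)\right) - \left(8 + 12 \cdot 11^{4}\right) = \left(24 - \left(32 \cdot \frac{1}{2} + 11 \left(- \frac{1}{90}\right)\right)\right) - 175700 = \left(24 - \left(16 - \frac{11}{90}\right)\right) - 175700 = \left(24 - \frac{1429}{90}\right) - 175700 = \frac{731}{90} - 175700 = - \frac{15812269}{90}$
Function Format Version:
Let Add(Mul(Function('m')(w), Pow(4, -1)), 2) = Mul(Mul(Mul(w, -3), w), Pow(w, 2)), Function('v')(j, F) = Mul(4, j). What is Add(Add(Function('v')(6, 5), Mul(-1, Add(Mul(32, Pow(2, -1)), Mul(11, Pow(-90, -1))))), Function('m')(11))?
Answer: Rational(-15812269, 90) ≈ -1.7569e+5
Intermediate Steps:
Function('m')(w) = Add(-8, Mul(-12, Pow(w, 4))) (Function('m')(w) = Add(-8, Mul(4, Mul(Mul(Mul(w, -3), w), Pow(w, 2)))) = Add(-8, Mul(4, Mul(Mul(Mul(-3, w), w), Pow(w, 2)))) = Add(-8, Mul(4, Mul(Mul(-3, Pow(w, 2)), Pow(w, 2)))) = Add(-8, Mul(4, Mul(-3, Pow(w, 4)))) = Add(-8, Mul(-12, Pow(w, 4))))
Add(Add(Function('v')(6, 5), Mul(-1, Add(Mul(32, Pow(2, -1)), Mul(11, Pow(-90, -1))))), Function('m')(11)) = Add(Add(Mul(4, 6), Mul(-1, Add(Mul(32, Pow(2, -1)), Mul(11, Pow(-90, -1))))), Add(-8, Mul(-12, Pow(11, 4)))) = Add(Add(24, Mul(-1, Add(Mul(32, Rational(1, 2)), Mul(11, Rational(-1, 90))))), Add(-8, Mul(-12, 14641))) = Add(Add(24, Mul(-1, Add(16, Rational(-11, 90)))), Add(-8, -175692)) = Add(Add(24, Mul(-1, Rational(1429, 90))), -175700) = Add(Add(24, Rational(-1429, 90)), -175700) = Add(Rational(731, 90), -175700) = Rational(-15812269, 90)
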